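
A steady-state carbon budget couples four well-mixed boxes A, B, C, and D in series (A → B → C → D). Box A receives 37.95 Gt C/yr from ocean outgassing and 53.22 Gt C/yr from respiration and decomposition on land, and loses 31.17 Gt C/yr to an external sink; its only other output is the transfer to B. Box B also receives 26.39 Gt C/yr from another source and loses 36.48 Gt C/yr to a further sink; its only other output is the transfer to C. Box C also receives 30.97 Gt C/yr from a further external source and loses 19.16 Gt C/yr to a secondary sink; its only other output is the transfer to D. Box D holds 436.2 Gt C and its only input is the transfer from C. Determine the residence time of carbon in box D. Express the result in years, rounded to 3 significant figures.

Box A: F(A→B) = (37.95 + 53.22) − 31.17 = 60.000 Gt C/yr.
Box B: F(B→C) = (60.000 + 26.39) − 36.48 = 49.910 Gt C/yr.
Box C: F(C→D) = (49.910 + 30.97) − 19.16 = 61.720 Gt C/yr.
Box D throughput = its input = 61.720 Gt C/yr; τ = 436.2 / 61.720 = 7.067 yr.

7.07 yr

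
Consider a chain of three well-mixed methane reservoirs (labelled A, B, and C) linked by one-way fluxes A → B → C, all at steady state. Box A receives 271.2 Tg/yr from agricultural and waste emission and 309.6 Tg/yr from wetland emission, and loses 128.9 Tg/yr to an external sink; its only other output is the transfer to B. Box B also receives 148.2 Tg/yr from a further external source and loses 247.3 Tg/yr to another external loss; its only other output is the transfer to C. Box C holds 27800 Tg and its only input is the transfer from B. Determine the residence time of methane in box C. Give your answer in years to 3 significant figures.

Box A: F(A→B) = (271.2 + 309.6) − 128.9 = 451.90 Tg/yr.
Box B: F(B→C) = (451.90 + 148.2) − 247.3 = 352.80 Tg/yr.
Box C throughput = its input = 352.80 Tg/yr; τ = 27800 / 352.80 = 78.80 yr.

78.8 yr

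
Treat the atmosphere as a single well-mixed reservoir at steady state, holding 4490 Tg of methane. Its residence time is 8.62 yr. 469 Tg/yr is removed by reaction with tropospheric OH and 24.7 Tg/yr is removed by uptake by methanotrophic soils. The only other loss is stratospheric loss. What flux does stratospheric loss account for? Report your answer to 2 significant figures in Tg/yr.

27 Tg/yr

Total removal F = M/τ = 4490 / 8.62 = 520.9 Tg/yr.
Stratospheric loss = F − (469 + 24.7) = 520.9 − 493.7 = 27.18 Tg/yr.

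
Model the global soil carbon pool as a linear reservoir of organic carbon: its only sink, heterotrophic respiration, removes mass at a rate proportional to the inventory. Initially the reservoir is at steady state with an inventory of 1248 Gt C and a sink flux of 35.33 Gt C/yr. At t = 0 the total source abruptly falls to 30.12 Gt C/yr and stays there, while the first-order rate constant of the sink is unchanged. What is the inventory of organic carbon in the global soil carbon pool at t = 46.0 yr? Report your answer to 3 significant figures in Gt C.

Residence time τ = M₀/F₀ = 35.32 yr. The eventual steady state is M_∞ = M₀·(F₁/F₀) = 1248 × 30.12/35.33 = 1064.0 Gt C.
The anomaly ΔM(t) = M(t) − M_∞ decays as ΔM₀·e^(−t/τ) with ΔM₀ = 1248 − 1064.0 = 184.0 Gt C.
At t = 46.0 yr, e^(−t/τ) = e^(−1.302) = 0.2719, so ΔM = 50.04 Gt C and M = 1064.0 + 50.04 = 1114.0 Gt C.

1110 Gt C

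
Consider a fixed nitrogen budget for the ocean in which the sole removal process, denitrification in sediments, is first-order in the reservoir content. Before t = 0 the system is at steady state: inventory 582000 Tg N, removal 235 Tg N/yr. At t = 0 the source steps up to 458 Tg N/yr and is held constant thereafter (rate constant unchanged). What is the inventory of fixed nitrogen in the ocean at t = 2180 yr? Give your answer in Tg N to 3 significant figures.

The sink rate constant is k = F₀/M₀ = 235/582000 = 0.0004038 yr⁻¹.
Solving dM/dt = F₁ − kM with M(0) = M₀ gives M(t) = F₁/k + (M₀ − F₁/k)·e^(−kt).
F₁/k = 458/0.0004038 = 1.1343×10^6 Tg N; kt = 0.0004038 × 2180 = 0.8802, e^(−kt) = 0.4147.
M(2180) = 1.1343×10^6 + (582000 − 1.1343×10^6) × 0.4147 = 1.1343×10^6 − 229000 = 905260 Tg N.

905000 Tg N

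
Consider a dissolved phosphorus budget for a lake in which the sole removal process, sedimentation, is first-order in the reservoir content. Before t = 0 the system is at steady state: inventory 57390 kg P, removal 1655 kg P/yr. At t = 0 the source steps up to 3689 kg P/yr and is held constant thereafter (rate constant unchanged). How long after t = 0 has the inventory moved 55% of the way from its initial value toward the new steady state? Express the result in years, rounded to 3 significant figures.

27.7 yr

τ = M₀/F₀ = 57390/1655 = 34.68 yr.
The remaining gap fraction is e^(−t/τ); 55% covered ⇒ e^(−t/τ) = 0.450.
t = −τ ln(0.450) = 34.68 × 0.7985 = 27.69 yr.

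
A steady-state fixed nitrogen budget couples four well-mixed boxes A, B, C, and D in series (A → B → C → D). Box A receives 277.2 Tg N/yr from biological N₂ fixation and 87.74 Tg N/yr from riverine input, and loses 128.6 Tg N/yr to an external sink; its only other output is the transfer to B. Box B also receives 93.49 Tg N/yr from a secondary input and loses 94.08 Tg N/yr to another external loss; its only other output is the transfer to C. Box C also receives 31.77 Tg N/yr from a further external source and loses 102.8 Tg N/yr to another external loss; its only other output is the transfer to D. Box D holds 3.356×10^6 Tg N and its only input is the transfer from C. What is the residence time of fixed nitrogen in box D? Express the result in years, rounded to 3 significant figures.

20400 yr

Box A: F(A→B) = (277.2 + 87.74) − 128.6 = 236.34 Tg N/yr.
Box B: F(B→C) = (236.34 + 93.49) − 94.08 = 235.75 Tg N/yr.
Box C: F(C→D) = (235.75 + 31.77) − 102.8 = 164.72 Tg N/yr.
Box D throughput = its input = 164.72 Tg N/yr; τ = 3.356×10^6 / 164.72 = 20370 yr.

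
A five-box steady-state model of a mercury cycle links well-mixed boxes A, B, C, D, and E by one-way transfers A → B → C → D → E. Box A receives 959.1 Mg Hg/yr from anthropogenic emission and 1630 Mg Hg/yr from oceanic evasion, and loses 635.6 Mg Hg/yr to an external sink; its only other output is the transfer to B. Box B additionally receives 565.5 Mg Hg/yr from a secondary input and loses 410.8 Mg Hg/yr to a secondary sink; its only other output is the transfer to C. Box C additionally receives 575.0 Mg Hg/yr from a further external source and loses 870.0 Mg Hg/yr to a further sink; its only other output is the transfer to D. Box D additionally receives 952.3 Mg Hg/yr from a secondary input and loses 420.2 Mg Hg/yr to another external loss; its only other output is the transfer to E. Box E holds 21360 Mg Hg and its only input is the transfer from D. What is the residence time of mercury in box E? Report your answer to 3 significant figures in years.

Box A: F(A→B) = (959.1 + 1630) − 635.6 = 1953.5 Mg Hg/yr.
Box B: F(B→C) = (1953.5 + 565.5) − 410.8 = 2108.2 Mg Hg/yr.
Box C: F(C→D) = (2108.2 + 575.0) − 870.0 = 1813.2 Mg Hg/yr.
Box D: F(D→E) = (1813.2 + 952.3) − 420.2 = 2345.3 Mg Hg/yr.
Box E throughput = its input = 2345.3 Mg Hg/yr; τ = 21360 / 2345.3 = 9.108 yr.

9.11 yr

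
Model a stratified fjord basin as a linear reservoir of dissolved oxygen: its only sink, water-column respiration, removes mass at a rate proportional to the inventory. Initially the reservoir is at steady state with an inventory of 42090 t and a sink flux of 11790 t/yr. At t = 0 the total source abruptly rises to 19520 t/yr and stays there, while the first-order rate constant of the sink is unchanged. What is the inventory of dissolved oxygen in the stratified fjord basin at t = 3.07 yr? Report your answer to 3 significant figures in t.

58000 t

The sink rate constant is k = F₀/M₀ = 11790/42090 = 0.2801 yr⁻¹.
Solving dM/dt = F₁ − kM with M(0) = M₀ gives M(t) = F₁/k + (M₀ − F₁/k)·e^(−kt).
F₁/k = 19520/0.2801 = 69686 t; kt = 0.2801 × 3.07 = 0.8600, e^(−kt) = 0.4232.
M(3.07) = 69686 + (42090 − 69686) × 0.4232 = 69686 − 11680 = 58008 t.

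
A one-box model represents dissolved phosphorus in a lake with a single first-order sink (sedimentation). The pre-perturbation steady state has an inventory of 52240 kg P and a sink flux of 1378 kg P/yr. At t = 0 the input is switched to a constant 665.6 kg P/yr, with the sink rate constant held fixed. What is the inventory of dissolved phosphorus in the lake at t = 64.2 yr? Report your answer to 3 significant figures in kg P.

Residence time τ = M₀/F₀ = 37.91 yr. The eventual steady state is M_∞ = M₀·(F₁/F₀) = 52240 × 665.6/1378 = 25233 kg P.
The anomaly ΔM(t) = M(t) − M_∞ decays as ΔM₀·e^(−t/τ) with ΔM₀ = 52240 − 25233 = 27010 kg P.
At t = 64.2 yr, e^(−t/τ) = e^(−1.693) = 0.1839, so ΔM = 4966 kg P and M = 25233 + 4966 = 30199 kg P.

30200 kg P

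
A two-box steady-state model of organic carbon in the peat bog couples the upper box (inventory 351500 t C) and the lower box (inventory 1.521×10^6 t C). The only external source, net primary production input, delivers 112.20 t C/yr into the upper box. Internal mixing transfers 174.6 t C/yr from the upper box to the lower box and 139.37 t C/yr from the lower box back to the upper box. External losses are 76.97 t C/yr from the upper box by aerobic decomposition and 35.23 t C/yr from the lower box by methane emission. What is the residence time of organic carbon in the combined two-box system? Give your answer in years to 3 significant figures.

Treat the two boxes together as one reservoir: the mixing fluxes between them are internal recycling, so τ = ΣM / Σ(external losses).
M_total = 351500 + 1.521×10^6 = 1.8725×10^6 t C.
ΣF_external_out = 76.97 + 35.23 = 112.20 t C/yr.
τ = M_total / ΣF_ext = 1.8725×10^6 / 112.20 = 16690 yr.

16700 yr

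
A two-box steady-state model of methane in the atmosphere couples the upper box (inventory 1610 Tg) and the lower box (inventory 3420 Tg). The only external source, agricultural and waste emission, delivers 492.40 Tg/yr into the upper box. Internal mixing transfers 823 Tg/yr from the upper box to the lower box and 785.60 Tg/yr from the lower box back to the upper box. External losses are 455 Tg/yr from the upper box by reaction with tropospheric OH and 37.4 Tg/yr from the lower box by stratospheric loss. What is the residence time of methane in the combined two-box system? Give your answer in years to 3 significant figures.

10.2 yr

Treat the two boxes together as one reservoir: the mixing fluxes between them are internal recycling, so τ = ΣM / Σ(external losses).
M_total = 1610 + 3420 = 5030.0 Tg.
ΣF_external_out = 455 + 37.4 = 492.40 Tg/yr.
τ = M_total / ΣF_ext = 5030.0 / 492.40 = 10.22 yr.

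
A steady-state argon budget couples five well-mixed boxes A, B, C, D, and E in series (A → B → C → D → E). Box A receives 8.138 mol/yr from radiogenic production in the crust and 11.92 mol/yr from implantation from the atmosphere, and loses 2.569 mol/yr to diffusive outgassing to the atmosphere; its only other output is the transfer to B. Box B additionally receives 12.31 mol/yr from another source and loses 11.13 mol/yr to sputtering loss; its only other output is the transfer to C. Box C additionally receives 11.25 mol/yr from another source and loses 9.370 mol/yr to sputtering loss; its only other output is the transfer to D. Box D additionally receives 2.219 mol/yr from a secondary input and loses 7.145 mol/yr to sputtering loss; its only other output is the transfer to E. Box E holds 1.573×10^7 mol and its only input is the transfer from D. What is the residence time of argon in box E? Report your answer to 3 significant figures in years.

1.01×10^6 yr

Box A: F(A→B) = (8.138 + 11.92) − 2.569 = 17.489 mol/yr.
Box B: F(B→C) = (17.489 + 12.31) − 11.13 = 18.669 mol/yr.
Box C: F(C→D) = (18.669 + 11.25) − 9.370 = 20.549 mol/yr.
Box D: F(D→E) = (20.549 + 2.219) − 7.145 = 15.623 mol/yr.
Box E throughput = its input = 15.623 mol/yr; τ = 1.573×10^7 / 15.623 = 1.007×10^6 yr.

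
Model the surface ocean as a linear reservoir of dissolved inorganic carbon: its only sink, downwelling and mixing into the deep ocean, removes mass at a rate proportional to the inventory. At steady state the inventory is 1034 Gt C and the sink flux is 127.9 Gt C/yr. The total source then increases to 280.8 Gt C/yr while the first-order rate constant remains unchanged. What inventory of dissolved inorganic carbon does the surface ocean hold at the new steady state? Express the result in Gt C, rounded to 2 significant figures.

Rate constant k = F/M = 127.9 / 1034 = 0.1237 yr⁻¹.
At the new steady state, source = k·M_new ⇒ M_new = 280.8 / 0.1237 = 2270 Gt C.
(Equivalently M_new = M × F_new/F_old = 1034 × 280.8/127.9.)

2300 Gt C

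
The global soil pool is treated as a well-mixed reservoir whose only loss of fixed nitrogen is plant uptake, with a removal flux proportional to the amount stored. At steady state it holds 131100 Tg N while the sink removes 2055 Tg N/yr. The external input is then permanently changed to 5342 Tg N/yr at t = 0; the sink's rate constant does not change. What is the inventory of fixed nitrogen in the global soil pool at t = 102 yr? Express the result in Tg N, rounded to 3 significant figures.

τ = M₀/F₀ = 131100/2055 = 63.80 yr; rate constant k = 1/τ.
New steady state M_∞ = F₁/k = F₁·τ = 5342 × 63.80 = 340800 Tg N.
M(t) = M_∞ + (M₀ − M_∞)·e^(−t/τ); t/τ = 102/63.80 = 1.599, so e^(−t/τ) = 0.2021.
M(t) = 340800 − 209700 × 0.2021 = 298410 Tg N.

298000 Tg N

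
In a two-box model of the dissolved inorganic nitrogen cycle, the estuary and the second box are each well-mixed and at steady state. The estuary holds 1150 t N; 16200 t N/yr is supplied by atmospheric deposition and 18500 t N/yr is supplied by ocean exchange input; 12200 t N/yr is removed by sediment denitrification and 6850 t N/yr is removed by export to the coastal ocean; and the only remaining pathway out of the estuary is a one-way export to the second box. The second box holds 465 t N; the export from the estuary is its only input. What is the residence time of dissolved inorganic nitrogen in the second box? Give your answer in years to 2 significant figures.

0.030 yr

Balance the estuary: ΣF_in = 16200 + 18500 = 34700 t N/yr.
Export to the second box = ΣF_in − (12200 + 6850) = 15650 t N/yr.
At steady state the output of the second box equals its input, 15650 t N/yr.
τ = M / F = 465 / 15650 = 0.02971 yr.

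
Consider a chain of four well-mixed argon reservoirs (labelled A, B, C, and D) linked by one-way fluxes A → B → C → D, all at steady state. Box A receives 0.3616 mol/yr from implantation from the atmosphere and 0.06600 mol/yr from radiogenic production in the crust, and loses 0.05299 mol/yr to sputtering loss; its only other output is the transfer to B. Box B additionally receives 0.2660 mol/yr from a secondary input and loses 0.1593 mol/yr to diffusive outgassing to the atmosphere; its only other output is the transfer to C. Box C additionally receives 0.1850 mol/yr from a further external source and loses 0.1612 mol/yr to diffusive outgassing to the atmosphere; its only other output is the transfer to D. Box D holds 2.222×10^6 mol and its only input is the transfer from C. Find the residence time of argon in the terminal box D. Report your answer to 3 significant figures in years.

4.40×10^6 yr

Box A: F(A→B) = (0.3616 + 0.06600) − 0.05299 = 0.37461 mol/yr.
Box B: F(B→C) = (0.37461 + 0.2660) − 0.1593 = 0.48131 mol/yr.
Box C: F(C→D) = (0.48131 + 0.1850) − 0.1612 = 0.50511 mol/yr.
Box D throughput = its input = 0.50511 mol/yr; τ = 2.222×10^6 / 0.50511 = 4.399×10^6 yr.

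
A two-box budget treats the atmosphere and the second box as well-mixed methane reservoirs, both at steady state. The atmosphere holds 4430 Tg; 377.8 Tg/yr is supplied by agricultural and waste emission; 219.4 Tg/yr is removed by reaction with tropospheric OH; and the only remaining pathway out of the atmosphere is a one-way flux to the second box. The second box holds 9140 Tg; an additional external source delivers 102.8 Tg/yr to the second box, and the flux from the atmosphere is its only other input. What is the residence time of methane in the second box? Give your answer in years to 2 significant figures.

Balance the atmosphere: ΣF_in = 377.80 Tg/yr.
Flux to the second box = ΣF_in − (219.4) = 158.40 Tg/yr.
Total input to the second box = 158.40 + 102.8 = 261.20 Tg/yr; at steady state this equals its total output.
τ = M / F = 9140 / 261.20 = 34.99 yr.

35 yr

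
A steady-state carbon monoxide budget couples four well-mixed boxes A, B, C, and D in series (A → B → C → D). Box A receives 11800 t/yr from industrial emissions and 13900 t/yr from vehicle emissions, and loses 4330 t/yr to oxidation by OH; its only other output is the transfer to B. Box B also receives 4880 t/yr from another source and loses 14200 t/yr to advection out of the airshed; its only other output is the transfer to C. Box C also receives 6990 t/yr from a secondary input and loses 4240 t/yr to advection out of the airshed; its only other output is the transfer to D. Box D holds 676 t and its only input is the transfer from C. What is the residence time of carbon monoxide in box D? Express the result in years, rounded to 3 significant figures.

Box A: F(A→B) = (11800 + 13900) − 4330 = 21370 t/yr.
Box B: F(B→C) = (21370 + 4880) − 14200 = 12050 t/yr.
Box C: F(C→D) = (12050 + 6990) − 4240 = 14800 t/yr.
Box D throughput = its input = 14800 t/yr; τ = 676 / 14800 = 0.04568 yr.

0.0457 yr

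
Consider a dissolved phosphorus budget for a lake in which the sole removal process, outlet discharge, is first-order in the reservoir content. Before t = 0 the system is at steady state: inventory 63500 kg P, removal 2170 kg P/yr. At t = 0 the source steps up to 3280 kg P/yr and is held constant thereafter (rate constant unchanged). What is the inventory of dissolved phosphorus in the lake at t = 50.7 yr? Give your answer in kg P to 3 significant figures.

90200 kg P

The sink rate constant is k = F₀/M₀ = 2170/63500 = 0.03417 yr⁻¹.
Solving dM/dt = F₁ − kM with M(0) = M₀ gives M(t) = F₁/k + (M₀ − F₁/k)·e^(−kt).
F₁/k = 3280/0.03417 = 95982 kg P; kt = 0.03417 × 50.7 = 1.733, e^(−kt) = 0.1768.
M(50.7) = 95982 + (63500 − 95982) × 0.1768 = 95982 − 5744 = 90238 kg P.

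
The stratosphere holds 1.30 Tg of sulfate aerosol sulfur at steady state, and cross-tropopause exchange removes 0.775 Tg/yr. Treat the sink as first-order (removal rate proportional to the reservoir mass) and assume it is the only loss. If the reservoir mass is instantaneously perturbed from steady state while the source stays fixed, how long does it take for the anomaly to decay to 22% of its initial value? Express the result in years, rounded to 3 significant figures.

For a linear reservoir the anomaly decays as exp(−t/τ) with τ = M/F = 1.30/0.775 = 1.677 yr.
exp(−t/τ) = 0.22 ⇒ t = −τ ln(0.22) = 1.677 × 1.514 = 2.540 yr.

2.54 yr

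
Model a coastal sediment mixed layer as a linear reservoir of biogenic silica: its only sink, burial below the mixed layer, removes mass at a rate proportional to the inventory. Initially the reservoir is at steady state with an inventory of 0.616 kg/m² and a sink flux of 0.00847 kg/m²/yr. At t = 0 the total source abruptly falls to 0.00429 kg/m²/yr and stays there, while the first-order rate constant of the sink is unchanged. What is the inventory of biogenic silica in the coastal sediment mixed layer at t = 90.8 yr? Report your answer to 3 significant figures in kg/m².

The sink rate constant is k = F₀/M₀ = 0.00847/0.616 = 0.01375 yr⁻¹.
Solving dM/dt = F₁ − kM with M(0) = M₀ gives M(t) = F₁/k + (M₀ − F₁/k)·e^(−kt).
F₁/k = 0.00429/0.01375 = 0.31200 kg/m²; kt = 0.01375 × 90.8 = 1.248, e^(−kt) = 0.2869.
M(90.8) = 0.31200 + (0.616 − 0.31200) × 0.2869 = 0.31200 + 0.08723 = 0.39923 kg/m².

0.399 kg/m²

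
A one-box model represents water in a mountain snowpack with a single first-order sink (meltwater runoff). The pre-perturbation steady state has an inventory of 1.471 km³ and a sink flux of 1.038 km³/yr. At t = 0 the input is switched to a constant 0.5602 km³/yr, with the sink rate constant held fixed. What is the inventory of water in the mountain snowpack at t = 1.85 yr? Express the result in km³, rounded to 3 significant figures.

0.977 km³

Residence time τ = M₀/F₀ = 1.417 yr. The eventual steady state is M_∞ = M₀·(F₁/F₀) = 1.471 × 0.5602/1.038 = 0.79389 km³.
The anomaly ΔM(t) = M(t) − M_∞ decays as ΔM₀·e^(−t/τ) with ΔM₀ = 1.471 − 0.79389 = 0.6771 km³.
At t = 1.85 yr, e^(−t/τ) = e^(−1.305) = 0.2711, so ΔM = 0.1835 km³ and M = 0.79389 + 0.1835 = 0.97742 km³.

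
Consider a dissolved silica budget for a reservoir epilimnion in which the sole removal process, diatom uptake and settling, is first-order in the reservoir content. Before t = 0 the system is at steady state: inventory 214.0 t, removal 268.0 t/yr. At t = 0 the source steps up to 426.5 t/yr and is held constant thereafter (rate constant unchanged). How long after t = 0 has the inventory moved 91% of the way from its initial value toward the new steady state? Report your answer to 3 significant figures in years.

1.92 yr

τ = M₀/F₀ = 214.0/268.0 = 0.7985 yr.
The remaining gap fraction is e^(−t/τ); 91% covered ⇒ e^(−t/τ) = 0.0900.
t = −τ ln(0.0900) = 0.7985 × 2.408 = 1.923 yr.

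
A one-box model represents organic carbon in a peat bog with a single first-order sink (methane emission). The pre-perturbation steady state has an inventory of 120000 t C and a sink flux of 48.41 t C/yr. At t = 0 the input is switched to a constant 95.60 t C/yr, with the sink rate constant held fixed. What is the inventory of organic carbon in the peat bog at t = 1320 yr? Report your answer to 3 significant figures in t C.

Residence time τ = M₀/F₀ = 2479 yr. The eventual steady state is M_∞ = M₀·(F₁/F₀) = 120000 × 95.60/48.41 = 236980 t C.
The anomaly ΔM(t) = M(t) − M_∞ decays as ΔM₀·e^(−t/τ) with ΔM₀ = 120000 − 236980 = −117000 t C.
At t = 1320 yr, e^(−t/τ) = e^(−0.5325) = 0.5871, so ΔM = −68680 t C and M = 236980 − 68680 = 168300 t C.

168000 t C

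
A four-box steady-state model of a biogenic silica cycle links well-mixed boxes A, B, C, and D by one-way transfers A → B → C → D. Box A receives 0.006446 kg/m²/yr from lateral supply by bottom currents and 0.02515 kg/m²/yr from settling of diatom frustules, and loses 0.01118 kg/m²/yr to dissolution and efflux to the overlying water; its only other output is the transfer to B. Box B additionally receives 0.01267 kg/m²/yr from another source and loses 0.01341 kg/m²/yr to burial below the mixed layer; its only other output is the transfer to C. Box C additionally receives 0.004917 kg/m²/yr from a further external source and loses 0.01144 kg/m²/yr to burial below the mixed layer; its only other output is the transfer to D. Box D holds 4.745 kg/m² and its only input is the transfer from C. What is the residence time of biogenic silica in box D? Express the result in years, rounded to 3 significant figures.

361 yr

Box A: F(A→B) = (0.006446 + 0.02515) − 0.01118 = 0.020416 kg/m²/yr.
Box B: F(B→C) = (0.020416 + 0.01267) − 0.01341 = 0.019676 kg/m²/yr.
Box C: F(C→D) = (0.019676 + 0.004917) − 0.01144 = 0.013153 kg/m²/yr.
Box D throughput = its input = 0.013153 kg/m²/yr; τ = 4.745 / 0.013153 = 360.8 yr.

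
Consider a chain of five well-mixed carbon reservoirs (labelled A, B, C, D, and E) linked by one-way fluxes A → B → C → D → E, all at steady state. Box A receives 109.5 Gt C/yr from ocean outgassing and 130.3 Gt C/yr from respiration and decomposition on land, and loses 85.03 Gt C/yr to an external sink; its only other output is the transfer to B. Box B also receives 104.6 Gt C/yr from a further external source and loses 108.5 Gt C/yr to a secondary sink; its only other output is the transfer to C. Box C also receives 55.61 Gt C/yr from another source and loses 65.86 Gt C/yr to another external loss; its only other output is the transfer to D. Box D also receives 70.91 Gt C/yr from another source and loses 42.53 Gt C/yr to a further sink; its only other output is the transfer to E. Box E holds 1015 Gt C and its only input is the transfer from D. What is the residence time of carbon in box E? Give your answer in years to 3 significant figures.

Box A: F(A→B) = (109.5 + 130.3) − 85.03 = 154.77 Gt C/yr.
Box B: F(B→C) = (154.77 + 104.6) − 108.5 = 150.87 Gt C/yr.
Box C: F(C→D) = (150.87 + 55.61) − 65.86 = 140.62 Gt C/yr.
Box D: F(D→E) = (140.62 + 70.91) − 42.53 = 169.00 Gt C/yr.
Box E throughput = its input = 169.00 Gt C/yr; τ = 1015 / 169.00 = 6.006 yr.

6.01 yr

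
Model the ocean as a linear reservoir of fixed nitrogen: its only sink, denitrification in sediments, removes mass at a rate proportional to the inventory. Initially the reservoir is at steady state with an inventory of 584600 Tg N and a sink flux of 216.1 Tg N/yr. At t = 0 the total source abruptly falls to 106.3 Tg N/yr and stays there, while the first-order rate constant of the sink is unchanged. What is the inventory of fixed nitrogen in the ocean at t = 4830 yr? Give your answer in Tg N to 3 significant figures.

337000 Tg N

The sink rate constant is k = F₀/M₀ = 216.1/584600 = 0.0003697 yr⁻¹.
Solving dM/dt = F₁ − kM with M(0) = M₀ gives M(t) = F₁/k + (M₀ − F₁/k)·e^(−kt).
F₁/k = 106.3/0.0003697 = 287570 Tg N; kt = 0.0003697 × 4830 = 1.785, e^(−kt) = 0.1677.
M(4830) = 287570 + (584600 − 287570) × 0.1677 = 287570 + 49820 = 337390 Tg N.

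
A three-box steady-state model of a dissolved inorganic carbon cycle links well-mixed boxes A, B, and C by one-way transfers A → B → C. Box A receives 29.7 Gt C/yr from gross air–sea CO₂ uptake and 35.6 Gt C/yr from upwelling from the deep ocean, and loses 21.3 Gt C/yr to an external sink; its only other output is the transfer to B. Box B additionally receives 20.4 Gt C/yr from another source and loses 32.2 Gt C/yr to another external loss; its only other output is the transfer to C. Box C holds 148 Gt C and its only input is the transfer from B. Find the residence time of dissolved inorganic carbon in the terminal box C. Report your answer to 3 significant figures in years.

4.60 yr

Box A: F(A→B) = (29.7 + 35.6) − 21.3 = 44.000 Gt C/yr.
Box B: F(B→C) = (44.000 + 20.4) − 32.2 = 32.200 Gt C/yr.
Box C throughput = its input = 32.200 Gt C/yr; τ = 148 / 32.200 = 4.596 yr.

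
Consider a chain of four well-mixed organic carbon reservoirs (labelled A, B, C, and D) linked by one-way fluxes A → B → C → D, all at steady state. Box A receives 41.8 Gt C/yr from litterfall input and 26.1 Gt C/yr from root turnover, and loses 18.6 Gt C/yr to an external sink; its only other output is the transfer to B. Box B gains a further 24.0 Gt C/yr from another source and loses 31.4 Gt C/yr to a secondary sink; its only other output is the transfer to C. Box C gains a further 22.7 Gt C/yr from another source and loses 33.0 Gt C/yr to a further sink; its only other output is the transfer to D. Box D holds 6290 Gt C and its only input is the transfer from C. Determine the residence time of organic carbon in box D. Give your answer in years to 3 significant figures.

Box A: F(A→B) = (41.8 + 26.1) − 18.6 = 49.300 Gt C/yr.
Box B: F(B→C) = (49.300 + 24.0) − 31.4 = 41.900 Gt C/yr.
Box C: F(C→D) = (41.900 + 22.7) − 33.0 = 31.600 Gt C/yr.
Box D throughput = its input = 31.600 Gt C/yr; τ = 6290 / 31.600 = 199.1 yr.

199 yr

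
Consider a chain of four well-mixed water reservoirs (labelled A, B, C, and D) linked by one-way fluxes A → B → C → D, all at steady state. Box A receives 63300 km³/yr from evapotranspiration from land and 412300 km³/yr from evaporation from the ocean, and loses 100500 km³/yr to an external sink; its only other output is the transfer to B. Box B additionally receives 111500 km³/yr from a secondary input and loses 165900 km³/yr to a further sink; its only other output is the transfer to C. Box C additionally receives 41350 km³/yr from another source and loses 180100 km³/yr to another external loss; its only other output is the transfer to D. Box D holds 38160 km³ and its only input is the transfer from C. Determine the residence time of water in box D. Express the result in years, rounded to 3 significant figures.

Box A: F(A→B) = (63300 + 412300) − 100500 = 375100 km³/yr.
Box B: F(B→C) = (375100 + 111500) − 165900 = 320700 km³/yr.
Box C: F(C→D) = (320700 + 41350) − 180100 = 181950 km³/yr.
Box D throughput = its input = 181950 km³/yr; τ = 38160 / 181950 = 0.2097 yr.

0.210 yr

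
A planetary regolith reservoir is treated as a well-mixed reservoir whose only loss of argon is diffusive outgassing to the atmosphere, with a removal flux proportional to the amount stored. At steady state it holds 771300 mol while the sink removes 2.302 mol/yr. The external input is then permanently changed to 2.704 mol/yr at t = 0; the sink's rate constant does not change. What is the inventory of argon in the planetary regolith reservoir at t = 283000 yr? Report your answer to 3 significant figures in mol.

848000 mol

Residence time τ = M₀/F₀ = 335100 yr. The eventual steady state is M_∞ = M₀·(F₁/F₀) = 771300 × 2.704/2.302 = 905990 mol.
The anomaly ΔM(t) = M(t) − M_∞ decays as ΔM₀·e^(−t/τ) with ΔM₀ = 771300 − 905990 = −134700 mol.
At t = 283000 yr, e^(−t/τ) = e^(−0.8446) = 0.4297, so ΔM = −57880 mol and M = 905990 − 57880 = 848110 mol.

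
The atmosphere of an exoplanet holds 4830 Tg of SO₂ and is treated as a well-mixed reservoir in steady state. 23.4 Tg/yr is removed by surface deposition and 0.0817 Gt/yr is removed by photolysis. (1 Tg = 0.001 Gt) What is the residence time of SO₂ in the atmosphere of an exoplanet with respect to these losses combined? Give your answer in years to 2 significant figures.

46 yr

Convert the photolysis flux: 0.0817 Gt/yr = 81.70 Tg/yr.
Total removal = 23.40 + 81.70 = 105.10 Tg/yr.
τ = M / ΣF_out = 4830 / 105.10 = 45.96 yr.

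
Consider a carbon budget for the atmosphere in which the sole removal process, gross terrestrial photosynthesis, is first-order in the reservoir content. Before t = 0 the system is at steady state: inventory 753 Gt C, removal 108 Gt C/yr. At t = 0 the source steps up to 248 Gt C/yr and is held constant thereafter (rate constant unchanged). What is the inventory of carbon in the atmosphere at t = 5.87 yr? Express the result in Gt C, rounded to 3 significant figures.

τ = M₀/F₀ = 753/108 = 6.972 yr; rate constant k = 1/τ.
New steady state M_∞ = F₁/k = F₁·τ = 248 × 6.972 = 1729.1 Gt C.
M(t) = M_∞ + (M₀ − M_∞)·e^(−t/τ); t/τ = 5.87/6.972 = 0.8419, so e^(−t/τ) = 0.4309.
M(t) = 1729.1 − 976.1 × 0.4309 = 1308.5 Gt C.

1310 Gt C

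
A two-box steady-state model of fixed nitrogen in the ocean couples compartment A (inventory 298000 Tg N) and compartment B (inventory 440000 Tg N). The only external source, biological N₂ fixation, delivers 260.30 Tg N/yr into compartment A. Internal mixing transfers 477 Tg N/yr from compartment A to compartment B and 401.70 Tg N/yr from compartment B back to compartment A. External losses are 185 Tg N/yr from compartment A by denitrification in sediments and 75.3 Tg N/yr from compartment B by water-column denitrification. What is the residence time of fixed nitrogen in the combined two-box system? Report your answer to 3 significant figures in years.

2840 yr

For the system as a whole, the A↔B exchange is internal and contributes nothing to the throughput; only the external sinks remove mass.
M_total = 298000 + 440000 = 738000 Tg N.
ΣF_external_out = 185 + 75.3 = 260.30 Tg N/yr.
τ = M_total / ΣF_ext = 738000 / 260.30 = 2835 yr.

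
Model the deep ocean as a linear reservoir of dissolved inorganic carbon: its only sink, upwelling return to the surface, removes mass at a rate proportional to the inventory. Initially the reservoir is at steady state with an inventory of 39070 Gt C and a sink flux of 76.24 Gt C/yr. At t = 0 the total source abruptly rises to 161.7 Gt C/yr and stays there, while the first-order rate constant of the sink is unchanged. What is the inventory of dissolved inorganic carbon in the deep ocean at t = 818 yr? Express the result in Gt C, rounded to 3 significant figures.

74000 Gt C

Residence time τ = M₀/F₀ = 512.5 yr. The eventual steady state is M_∞ = M₀·(F₁/F₀) = 39070 × 161.7/76.24 = 82865 Gt C.
The anomaly ΔM(t) = M(t) − M_∞ decays as ΔM₀·e^(−t/τ) with ΔM₀ = 39070 − 82865 = −43790 Gt C.
At t = 818 yr, e^(−t/τ) = e^(−1.596) = 0.2027, so ΔM = −8876 Gt C and M = 82865 − 8876 = 73989 Gt C.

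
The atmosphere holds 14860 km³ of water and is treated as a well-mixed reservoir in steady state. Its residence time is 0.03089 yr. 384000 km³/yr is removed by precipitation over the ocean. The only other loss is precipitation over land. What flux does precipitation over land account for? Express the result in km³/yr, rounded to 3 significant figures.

Total removal F = M/τ = 14860 / 0.03089 = 481100 km³/yr.
Precipitation over land = F − (384000) = 481100 − 384000 = 97060 km³/yr.

97100 km³/yr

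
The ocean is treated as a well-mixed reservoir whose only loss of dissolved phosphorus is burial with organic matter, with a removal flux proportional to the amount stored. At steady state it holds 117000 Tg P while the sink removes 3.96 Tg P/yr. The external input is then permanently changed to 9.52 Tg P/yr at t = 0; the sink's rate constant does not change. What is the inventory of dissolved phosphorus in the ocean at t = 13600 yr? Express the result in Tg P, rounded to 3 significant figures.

178000 Tg P

The sink rate constant is k = F₀/M₀ = 3.96/117000 = 3.385×10^-5 yr⁻¹.
Solving dM/dt = F₁ − kM with M(0) = M₀ gives M(t) = F₁/k + (M₀ − F₁/k)·e^(−kt).
F₁/k = 9.52/3.385×10^-5 = 281270 Tg P; kt = 3.385×10^-5 × 13600 = 0.4603, e^(−kt) = 0.6311.
M(13600) = 281270 + (117000 − 281270) × 0.6311 = 281270 − 103700 = 177600 Tg P.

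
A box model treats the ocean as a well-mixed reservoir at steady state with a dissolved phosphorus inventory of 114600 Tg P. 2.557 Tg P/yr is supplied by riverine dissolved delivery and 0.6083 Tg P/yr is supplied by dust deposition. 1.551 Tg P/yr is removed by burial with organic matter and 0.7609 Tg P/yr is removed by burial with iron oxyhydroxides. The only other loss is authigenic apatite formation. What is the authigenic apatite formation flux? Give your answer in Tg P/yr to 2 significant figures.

0.85 Tg P/yr

At steady state ΣF_in = ΣF_out.
ΣF_in = 2.557 + 0.6083 = 3.1653 Tg P/yr.
Authigenic apatite formation flux = ΣF_in − (1.551 + 0.7609) = 3.1653 − 2.312 = 0.8534 Tg P/yr.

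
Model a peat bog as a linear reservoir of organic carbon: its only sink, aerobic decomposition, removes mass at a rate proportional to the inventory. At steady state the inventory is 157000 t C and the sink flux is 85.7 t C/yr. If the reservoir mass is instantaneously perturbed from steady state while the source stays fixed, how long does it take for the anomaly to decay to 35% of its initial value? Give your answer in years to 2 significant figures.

For a linear reservoir the anomaly decays as exp(−t/τ) with τ = M/F = 157000/85.7 = 1832 yr.
exp(−t/τ) = 0.35 ⇒ t = −τ ln(0.35) = 1832 × 1.050 = 1923 yr.

1900 yr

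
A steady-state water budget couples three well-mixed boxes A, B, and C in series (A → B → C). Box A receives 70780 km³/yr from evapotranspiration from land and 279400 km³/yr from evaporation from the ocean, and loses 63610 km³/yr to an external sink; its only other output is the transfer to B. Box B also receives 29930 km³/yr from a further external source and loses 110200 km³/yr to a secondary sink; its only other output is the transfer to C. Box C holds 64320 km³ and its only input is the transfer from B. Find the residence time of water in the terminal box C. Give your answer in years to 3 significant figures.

Box A: F(A→B) = (70780 + 279400) − 63610 = 286570 km³/yr.
Box B: F(B→C) = (286570 + 29930) − 110200 = 206300 km³/yr.
Box C throughput = its input = 206300 km³/yr; τ = 64320 / 206300 = 0.3118 yr.

0.312 yr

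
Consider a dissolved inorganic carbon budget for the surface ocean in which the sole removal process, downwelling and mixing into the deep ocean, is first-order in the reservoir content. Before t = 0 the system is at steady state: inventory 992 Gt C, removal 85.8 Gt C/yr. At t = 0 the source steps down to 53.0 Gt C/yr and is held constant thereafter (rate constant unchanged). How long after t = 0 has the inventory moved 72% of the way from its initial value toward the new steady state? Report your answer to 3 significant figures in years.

τ = M₀/F₀ = 992/85.8 = 11.56 yr.
The remaining gap fraction is e^(−t/τ); 72% covered ⇒ e^(−t/τ) = 0.280.
t = −τ ln(0.280) = 11.56 × 1.273 = 14.72 yr.

14.7 yr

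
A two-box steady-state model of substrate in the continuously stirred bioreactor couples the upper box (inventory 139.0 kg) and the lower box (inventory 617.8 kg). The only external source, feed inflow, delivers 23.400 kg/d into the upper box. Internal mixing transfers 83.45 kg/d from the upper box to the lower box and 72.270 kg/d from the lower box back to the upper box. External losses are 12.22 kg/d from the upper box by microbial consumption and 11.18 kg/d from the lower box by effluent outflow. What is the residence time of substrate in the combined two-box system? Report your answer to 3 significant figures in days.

For the system as a whole, the A↔B exchange is internal and contributes nothing to the throughput; only the external sinks remove mass.
M_total = 139.0 + 617.8 = 756.80 kg.
ΣF_external_out = 12.22 + 11.18 = 23.400 kg/d.
τ = M_total / ΣF_ext = 756.80 / 23.400 = 32.34 d.

32.3 d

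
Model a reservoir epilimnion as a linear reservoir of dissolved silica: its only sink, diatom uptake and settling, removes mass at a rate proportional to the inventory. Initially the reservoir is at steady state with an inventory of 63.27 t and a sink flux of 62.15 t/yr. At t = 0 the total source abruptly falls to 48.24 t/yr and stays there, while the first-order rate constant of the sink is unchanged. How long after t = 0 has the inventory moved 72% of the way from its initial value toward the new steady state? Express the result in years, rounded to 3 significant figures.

τ = M₀/F₀ = 63.27/62.15 = 1.018 yr.
The remaining gap fraction is e^(−t/τ); 72% covered ⇒ e^(−t/τ) = 0.280.
t = −τ ln(0.280) = 1.018 × 1.273 = 1.296 yr.

1.30 yr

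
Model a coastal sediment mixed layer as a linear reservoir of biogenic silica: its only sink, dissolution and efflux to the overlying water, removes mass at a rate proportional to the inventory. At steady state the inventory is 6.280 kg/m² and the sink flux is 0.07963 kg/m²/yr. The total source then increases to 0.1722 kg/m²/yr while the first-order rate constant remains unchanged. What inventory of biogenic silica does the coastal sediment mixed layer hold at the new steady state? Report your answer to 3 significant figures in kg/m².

13.6 kg/m²

Rate constant k = F/M = 0.07963 / 6.280 = 0.01268 yr⁻¹.
At the new steady state, source = k·M_new ⇒ M_new = 0.1722 / 0.01268 = 13.58 kg/m².
(Equivalently M_new = M × F_new/F_old = 6.280 × 0.1722/0.07963.)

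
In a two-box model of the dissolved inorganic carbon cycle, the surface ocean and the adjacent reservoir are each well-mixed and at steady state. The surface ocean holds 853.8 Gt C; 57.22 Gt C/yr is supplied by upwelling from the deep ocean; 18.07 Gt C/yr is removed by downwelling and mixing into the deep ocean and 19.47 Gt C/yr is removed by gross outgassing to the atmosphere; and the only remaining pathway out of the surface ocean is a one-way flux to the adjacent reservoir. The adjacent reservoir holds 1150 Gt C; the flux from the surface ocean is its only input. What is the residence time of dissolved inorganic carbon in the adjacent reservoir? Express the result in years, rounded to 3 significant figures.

58.4 yr

Balance the surface ocean: ΣF_in = 57.220 Gt C/yr.
Flux to the adjacent reservoir = ΣF_in − (18.07 + 19.47) = 19.680 Gt C/yr.
At steady state the output of the adjacent reservoir equals its input, 19.680 Gt C/yr.
τ = M / F = 1150 / 19.680 = 58.43 yr.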